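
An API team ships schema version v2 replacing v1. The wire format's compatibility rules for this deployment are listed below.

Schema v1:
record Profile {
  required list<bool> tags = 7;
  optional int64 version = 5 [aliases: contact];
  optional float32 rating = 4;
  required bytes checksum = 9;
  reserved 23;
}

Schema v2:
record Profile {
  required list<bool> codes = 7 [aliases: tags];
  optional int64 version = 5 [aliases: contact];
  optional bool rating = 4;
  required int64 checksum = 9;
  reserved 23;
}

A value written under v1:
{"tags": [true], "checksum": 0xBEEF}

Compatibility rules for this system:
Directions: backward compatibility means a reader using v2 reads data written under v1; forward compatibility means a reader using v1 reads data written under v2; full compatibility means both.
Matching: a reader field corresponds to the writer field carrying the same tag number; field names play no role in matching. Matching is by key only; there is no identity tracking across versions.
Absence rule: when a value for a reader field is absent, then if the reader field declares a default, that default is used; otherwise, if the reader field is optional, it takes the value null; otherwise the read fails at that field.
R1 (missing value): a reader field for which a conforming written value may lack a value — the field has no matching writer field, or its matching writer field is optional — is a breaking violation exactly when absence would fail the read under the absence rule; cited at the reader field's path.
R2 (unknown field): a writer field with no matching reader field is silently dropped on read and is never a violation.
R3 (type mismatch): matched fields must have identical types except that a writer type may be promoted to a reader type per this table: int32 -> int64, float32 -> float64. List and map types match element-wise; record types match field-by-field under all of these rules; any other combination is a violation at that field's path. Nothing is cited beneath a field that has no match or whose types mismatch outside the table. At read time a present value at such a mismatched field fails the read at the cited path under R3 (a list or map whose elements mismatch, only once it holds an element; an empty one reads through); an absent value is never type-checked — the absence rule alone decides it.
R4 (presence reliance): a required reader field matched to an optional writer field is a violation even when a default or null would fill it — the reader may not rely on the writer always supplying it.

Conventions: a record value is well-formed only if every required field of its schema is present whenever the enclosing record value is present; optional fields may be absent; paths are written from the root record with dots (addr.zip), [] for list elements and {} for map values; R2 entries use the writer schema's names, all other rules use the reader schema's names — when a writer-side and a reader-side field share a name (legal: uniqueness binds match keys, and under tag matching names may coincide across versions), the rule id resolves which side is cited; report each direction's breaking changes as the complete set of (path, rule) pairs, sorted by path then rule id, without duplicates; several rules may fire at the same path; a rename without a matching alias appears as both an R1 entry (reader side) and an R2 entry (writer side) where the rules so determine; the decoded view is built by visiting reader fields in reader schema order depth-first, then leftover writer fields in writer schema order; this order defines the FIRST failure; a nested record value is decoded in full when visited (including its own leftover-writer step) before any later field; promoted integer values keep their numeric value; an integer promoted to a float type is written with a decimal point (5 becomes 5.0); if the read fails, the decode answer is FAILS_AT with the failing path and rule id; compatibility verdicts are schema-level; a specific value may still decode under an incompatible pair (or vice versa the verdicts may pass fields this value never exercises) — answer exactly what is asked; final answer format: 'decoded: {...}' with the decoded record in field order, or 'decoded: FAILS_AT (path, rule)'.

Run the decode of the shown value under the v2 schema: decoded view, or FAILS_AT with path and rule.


each type pair in Profile: writer, then reader
decode (reader v2):
  codes := [true] (from writer tags)
  version := null (absent, optional -> null)
  rating := null (absent, optional -> null)
  read fails at checksum under R3
  => FAILS_AT (checksum, R3)
remaining Profile differences; none change what is asked:
  field rating in record Profile: type float32 changed to bool -> a verdict-level change on Profile — the shown value reads the same
  renamed field tags to codes in record Profile (alias tags declared on the renamed field) -> triggers nothing under the printed rules; the Profile answer is the same either way

decoded: FAILS_AT (checksum, R3)


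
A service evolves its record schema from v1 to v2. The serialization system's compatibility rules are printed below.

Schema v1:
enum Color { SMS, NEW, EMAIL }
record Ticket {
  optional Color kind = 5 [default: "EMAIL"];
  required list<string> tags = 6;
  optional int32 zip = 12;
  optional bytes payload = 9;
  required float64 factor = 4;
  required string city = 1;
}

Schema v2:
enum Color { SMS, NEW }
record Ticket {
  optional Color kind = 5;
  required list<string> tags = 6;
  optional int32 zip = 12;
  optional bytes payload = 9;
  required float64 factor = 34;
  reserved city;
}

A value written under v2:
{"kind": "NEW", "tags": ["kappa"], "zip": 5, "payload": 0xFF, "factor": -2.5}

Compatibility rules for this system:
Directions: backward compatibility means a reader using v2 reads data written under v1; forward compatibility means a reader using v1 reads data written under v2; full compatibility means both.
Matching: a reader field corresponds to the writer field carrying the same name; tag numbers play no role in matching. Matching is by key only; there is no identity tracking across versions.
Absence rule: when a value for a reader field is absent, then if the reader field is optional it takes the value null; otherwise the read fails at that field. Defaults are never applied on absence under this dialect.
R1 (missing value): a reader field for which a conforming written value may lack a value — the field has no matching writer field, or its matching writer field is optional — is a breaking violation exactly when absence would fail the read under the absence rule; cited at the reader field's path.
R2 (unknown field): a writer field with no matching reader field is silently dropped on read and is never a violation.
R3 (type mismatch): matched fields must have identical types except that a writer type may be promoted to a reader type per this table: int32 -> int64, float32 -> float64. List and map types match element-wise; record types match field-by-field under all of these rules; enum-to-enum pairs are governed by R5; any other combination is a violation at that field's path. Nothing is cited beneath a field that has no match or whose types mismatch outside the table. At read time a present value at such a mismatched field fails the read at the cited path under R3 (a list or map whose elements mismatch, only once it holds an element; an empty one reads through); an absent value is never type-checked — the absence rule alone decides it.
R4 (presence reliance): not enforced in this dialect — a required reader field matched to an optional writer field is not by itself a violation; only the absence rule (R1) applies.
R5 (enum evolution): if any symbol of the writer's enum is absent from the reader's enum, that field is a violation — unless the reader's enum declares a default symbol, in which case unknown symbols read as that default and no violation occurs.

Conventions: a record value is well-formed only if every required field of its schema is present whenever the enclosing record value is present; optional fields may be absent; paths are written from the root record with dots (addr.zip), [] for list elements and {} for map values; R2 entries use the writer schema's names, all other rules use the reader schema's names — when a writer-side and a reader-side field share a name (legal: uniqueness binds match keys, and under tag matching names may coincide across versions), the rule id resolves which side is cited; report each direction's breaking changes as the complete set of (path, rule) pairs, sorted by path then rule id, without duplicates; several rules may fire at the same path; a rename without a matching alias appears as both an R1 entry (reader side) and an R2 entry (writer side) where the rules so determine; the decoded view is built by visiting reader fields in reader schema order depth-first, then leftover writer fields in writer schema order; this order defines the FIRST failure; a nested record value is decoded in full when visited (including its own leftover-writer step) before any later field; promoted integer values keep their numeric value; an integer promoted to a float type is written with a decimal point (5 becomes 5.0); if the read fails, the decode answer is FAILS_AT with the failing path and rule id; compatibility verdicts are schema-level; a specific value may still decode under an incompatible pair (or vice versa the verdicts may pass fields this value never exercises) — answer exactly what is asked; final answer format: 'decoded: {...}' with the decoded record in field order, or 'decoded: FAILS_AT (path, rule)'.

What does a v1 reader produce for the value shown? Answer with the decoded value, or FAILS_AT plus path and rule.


the writer's type comes first in each Ticket pair
decode walk for Ticket under reader schema v1:
  kind := "NEW"
  tags := ["kappa"]
  zip := 5
  payload := 0xFF
  factor := -2.5
  read fails at city under R1 (no fill)
  => FAILS_AT (city, R1)
the other Ticket changes do not affect what is asked:
  enum Color (field kind in record Ticket): symbol EMAIL removed (the field default referencing it is cleared) -> schema-level compatibility only; this Ticket value's decode is unchanged
  field factor in record Ticket: tag 4 changed to 34 -> triggers nothing under the printed rules; the Ticket answer is the same either way

decoded: FAILS_AT (city, R1)


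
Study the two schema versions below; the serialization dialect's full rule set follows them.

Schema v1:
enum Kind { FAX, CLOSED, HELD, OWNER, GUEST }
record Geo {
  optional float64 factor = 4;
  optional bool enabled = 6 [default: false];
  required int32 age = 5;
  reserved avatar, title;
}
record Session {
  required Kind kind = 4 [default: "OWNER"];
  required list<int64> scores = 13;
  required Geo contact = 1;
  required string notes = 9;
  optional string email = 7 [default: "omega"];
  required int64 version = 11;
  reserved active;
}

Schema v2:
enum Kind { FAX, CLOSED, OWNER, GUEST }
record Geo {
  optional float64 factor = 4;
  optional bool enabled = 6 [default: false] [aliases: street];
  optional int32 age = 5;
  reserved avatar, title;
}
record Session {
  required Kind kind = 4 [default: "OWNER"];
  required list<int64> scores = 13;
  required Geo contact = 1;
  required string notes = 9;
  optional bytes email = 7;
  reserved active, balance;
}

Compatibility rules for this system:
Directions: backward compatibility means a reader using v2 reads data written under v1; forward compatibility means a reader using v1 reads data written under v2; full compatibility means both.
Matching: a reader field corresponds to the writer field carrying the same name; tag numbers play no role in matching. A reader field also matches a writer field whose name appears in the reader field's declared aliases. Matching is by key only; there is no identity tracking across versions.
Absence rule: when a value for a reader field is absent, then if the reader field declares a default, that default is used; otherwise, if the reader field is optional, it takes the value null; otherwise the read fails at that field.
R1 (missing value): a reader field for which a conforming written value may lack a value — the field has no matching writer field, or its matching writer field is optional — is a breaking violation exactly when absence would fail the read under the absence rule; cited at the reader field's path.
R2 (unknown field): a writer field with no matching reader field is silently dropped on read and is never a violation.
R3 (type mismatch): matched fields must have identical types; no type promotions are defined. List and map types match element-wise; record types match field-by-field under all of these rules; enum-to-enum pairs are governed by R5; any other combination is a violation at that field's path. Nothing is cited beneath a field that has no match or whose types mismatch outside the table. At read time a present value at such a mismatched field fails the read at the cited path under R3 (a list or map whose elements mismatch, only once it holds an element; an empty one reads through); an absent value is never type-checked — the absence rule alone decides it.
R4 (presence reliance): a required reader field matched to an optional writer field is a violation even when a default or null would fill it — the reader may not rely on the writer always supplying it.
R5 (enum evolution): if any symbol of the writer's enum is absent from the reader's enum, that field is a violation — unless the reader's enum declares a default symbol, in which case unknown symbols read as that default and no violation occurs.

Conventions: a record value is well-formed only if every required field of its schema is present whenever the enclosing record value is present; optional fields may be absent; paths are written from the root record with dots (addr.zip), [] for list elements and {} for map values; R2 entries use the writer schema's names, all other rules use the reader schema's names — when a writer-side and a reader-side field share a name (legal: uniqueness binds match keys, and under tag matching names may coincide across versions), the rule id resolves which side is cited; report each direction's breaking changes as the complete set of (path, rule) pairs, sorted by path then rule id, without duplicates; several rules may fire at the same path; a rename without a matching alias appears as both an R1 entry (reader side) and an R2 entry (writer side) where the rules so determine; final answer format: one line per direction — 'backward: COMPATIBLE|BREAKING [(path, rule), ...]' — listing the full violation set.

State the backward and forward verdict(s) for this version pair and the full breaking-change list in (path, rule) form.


backward: BREAKING [(email, R3), (kind, R5)]; forward: BREAKING [(contact.age, R1), (contact.age, R4), (email, R3), (version, R1)]

each type pair in Session: writer, then reader
backward for Session (reader v2, writer v1):
  kind: Kind -> Kind, writer required; from kind
  scores: list<int64> -> list<int64>, writer required; from scores
  contact: Geo -> Geo, writer required; from contact
  notes: string -> string, writer required; from notes
  email: string -> bytes, writer optional; from email
  version (writer side), unknown to reader
  contact.factor: float64 -> float64, writer optional; from contact.factor
  contact.enabled: bool -> bool, writer optional; from contact.enabled
  contact.age: int32 -> int32, writer required; from contact.age
  rule R3 violated at email
  rule R5 violated at kind
  => backward verdict for Session: BREAKING, 2 violation(s)
forward for Session (reader v1, writer v2):
  kind: Kind -> Kind, writer required; from kind
  scores: list<int64> -> list<int64>, writer required; from scores
  contact: Geo -> Geo, writer required; from contact
  notes: string -> string, writer required; from notes
  email: bytes -> string, writer optional; from email
  version: no writer match
  contact.factor: float64 -> float64, writer optional; from contact.factor
  contact.enabled: bool -> bool, writer optional; from contact.enabled
  contact.age: int32 -> int32, writer optional; from contact.age
  rule R1 violated at contact.age
  rule R4 violated at contact.age
  rule R3 violated at email
  rule R1 violated at version
  => forward verdict for Session: BREAKING, 4 violation(s)


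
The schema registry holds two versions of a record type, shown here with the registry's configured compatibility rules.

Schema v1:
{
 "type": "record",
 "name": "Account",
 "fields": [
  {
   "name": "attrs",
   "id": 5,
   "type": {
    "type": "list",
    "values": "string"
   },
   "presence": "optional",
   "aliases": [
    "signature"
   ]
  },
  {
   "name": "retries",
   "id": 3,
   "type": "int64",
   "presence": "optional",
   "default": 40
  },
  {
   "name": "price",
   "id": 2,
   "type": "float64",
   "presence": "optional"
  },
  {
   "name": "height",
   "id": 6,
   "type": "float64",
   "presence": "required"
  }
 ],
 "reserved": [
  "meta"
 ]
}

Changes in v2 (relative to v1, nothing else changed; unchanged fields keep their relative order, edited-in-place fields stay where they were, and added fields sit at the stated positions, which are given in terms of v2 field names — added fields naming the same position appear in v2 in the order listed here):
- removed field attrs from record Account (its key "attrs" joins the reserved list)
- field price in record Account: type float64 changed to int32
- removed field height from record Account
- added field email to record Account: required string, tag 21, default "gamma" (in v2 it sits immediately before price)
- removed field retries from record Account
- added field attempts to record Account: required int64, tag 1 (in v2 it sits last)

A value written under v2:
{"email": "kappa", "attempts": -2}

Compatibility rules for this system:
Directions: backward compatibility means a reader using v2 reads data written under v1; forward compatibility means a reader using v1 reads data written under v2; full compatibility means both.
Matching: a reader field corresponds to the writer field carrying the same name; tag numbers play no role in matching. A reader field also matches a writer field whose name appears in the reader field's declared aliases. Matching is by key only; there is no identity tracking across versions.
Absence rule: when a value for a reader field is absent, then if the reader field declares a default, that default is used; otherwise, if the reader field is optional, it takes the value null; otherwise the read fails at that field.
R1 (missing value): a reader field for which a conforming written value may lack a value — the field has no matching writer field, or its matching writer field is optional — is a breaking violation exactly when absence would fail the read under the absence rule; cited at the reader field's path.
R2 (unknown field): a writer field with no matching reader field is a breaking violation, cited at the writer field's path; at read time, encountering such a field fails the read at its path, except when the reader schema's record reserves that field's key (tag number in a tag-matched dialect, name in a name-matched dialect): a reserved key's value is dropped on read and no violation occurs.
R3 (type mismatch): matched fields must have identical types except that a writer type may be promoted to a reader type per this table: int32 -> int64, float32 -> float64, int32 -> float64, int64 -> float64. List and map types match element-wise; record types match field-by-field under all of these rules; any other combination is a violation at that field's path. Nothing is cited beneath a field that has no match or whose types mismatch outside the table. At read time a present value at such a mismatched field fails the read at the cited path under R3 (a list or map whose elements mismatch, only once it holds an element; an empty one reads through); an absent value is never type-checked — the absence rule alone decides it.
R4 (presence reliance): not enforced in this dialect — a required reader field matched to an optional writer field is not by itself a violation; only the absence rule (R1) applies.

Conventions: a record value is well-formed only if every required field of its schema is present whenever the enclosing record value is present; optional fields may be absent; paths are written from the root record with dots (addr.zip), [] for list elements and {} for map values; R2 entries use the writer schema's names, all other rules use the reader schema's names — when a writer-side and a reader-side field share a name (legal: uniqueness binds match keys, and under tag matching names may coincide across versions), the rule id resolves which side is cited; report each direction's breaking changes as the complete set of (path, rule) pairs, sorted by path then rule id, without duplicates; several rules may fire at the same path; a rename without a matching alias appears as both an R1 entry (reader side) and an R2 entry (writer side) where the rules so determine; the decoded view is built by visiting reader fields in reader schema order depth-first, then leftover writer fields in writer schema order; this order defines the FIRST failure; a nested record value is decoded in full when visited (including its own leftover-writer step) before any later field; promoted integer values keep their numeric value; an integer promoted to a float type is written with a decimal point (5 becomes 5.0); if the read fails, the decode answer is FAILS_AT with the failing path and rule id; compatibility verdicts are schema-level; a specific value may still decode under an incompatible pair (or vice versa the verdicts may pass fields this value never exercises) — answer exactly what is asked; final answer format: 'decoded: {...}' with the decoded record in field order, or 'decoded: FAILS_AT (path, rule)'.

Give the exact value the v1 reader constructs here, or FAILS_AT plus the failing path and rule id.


decoded: FAILS_AT (height, R1)

each type pair in Account: writer, then reader
decode walk for Account under reader schema v1:
  attrs := null (absent, optional -> null)
  retries := 40 (absent -> default)
  price := null (absent, optional -> null)
  read fails at height under R1 (no fill)
  => FAILS_AT (height, R1)
diffs on Account not affecting the asked answer:
  removed field attrs from record Account (its key "attrs" joins the reserved list) -> triggers nothing under the printed rules; the Account answer is the same either way
  field price in record Account: type float64 changed to int32 -> matters for Account compatibility verdicts, not for this value's decode
  added field email to record Account: required string, tag 21, default "gamma" (in v2 it sits immediately before price) -> matters for Account compatibility verdicts, not for this value's decode
  removed field retries from record Account -> matters for Account compatibility verdicts, not for this value's decode
  added field attempts to record Account: required int64, tag 1 (in v2 it sits last) -> matters for Account compatibility verdicts, not for this value's decode


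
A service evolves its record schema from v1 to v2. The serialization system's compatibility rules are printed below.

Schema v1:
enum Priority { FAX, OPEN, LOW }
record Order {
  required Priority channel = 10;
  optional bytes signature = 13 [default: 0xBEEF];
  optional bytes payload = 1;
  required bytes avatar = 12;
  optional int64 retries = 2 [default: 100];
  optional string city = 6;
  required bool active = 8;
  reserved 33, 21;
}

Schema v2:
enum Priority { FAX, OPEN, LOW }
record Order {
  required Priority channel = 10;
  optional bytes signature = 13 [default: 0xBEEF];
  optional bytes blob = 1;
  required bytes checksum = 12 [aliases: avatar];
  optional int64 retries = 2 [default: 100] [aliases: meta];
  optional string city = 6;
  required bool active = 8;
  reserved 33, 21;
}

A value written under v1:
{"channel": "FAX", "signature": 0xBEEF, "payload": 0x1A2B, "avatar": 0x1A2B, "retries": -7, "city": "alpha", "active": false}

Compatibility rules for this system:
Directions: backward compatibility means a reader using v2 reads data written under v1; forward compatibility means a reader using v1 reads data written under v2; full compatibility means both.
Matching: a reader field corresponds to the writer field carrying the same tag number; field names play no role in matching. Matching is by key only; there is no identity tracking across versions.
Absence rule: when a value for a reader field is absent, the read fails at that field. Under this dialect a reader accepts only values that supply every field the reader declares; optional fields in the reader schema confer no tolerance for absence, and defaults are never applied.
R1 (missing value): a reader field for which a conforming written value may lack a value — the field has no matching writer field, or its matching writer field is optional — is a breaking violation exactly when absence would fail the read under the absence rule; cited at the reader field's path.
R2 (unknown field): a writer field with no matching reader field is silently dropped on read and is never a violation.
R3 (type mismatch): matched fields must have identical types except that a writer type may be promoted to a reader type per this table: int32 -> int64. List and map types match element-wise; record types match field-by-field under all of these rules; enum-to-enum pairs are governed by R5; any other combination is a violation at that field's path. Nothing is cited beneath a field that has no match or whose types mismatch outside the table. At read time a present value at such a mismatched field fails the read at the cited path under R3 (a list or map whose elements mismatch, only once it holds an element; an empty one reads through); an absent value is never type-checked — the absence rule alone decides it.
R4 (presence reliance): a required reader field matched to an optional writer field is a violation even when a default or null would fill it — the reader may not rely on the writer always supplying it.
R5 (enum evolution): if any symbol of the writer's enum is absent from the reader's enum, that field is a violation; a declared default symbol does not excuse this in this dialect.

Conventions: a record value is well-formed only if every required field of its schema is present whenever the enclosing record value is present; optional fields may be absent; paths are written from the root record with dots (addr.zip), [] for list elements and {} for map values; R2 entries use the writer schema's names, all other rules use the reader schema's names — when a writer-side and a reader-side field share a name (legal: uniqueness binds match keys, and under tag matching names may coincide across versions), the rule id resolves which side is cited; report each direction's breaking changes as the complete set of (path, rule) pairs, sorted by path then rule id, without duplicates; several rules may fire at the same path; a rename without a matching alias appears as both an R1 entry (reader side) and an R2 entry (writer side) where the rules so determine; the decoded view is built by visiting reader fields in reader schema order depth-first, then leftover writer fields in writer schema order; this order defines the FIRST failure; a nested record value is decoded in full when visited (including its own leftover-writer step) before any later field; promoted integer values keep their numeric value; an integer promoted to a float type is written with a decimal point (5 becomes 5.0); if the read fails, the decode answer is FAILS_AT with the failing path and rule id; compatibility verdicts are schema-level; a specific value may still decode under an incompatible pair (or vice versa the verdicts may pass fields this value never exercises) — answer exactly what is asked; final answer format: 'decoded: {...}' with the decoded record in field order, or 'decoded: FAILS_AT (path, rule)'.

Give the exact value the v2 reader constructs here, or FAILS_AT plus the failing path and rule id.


arrows below run writer -> reader for Order
decode walk for Order under reader schema v2:
  channel := "FAX"
  signature := 0xBEEF
  blob := 0x1A2B (from writer payload)
  checksum := 0x1A2B (from writer avatar)
  retries := -7
  city := "alpha"
  active := false
  => decoded: {"channel": "FAX", "signature": 0xBEEF, "blob": 0x1A2B, "checksum": 0x1A2B, "retries": -7, "city": "alpha", "active": false}

decoded: {"channel": "FAX", "signature": 0xBEEF, "blob": 0x1A2B, "checksum": 0x1A2B, "retries": -7, "city": "alpha", "active": false}


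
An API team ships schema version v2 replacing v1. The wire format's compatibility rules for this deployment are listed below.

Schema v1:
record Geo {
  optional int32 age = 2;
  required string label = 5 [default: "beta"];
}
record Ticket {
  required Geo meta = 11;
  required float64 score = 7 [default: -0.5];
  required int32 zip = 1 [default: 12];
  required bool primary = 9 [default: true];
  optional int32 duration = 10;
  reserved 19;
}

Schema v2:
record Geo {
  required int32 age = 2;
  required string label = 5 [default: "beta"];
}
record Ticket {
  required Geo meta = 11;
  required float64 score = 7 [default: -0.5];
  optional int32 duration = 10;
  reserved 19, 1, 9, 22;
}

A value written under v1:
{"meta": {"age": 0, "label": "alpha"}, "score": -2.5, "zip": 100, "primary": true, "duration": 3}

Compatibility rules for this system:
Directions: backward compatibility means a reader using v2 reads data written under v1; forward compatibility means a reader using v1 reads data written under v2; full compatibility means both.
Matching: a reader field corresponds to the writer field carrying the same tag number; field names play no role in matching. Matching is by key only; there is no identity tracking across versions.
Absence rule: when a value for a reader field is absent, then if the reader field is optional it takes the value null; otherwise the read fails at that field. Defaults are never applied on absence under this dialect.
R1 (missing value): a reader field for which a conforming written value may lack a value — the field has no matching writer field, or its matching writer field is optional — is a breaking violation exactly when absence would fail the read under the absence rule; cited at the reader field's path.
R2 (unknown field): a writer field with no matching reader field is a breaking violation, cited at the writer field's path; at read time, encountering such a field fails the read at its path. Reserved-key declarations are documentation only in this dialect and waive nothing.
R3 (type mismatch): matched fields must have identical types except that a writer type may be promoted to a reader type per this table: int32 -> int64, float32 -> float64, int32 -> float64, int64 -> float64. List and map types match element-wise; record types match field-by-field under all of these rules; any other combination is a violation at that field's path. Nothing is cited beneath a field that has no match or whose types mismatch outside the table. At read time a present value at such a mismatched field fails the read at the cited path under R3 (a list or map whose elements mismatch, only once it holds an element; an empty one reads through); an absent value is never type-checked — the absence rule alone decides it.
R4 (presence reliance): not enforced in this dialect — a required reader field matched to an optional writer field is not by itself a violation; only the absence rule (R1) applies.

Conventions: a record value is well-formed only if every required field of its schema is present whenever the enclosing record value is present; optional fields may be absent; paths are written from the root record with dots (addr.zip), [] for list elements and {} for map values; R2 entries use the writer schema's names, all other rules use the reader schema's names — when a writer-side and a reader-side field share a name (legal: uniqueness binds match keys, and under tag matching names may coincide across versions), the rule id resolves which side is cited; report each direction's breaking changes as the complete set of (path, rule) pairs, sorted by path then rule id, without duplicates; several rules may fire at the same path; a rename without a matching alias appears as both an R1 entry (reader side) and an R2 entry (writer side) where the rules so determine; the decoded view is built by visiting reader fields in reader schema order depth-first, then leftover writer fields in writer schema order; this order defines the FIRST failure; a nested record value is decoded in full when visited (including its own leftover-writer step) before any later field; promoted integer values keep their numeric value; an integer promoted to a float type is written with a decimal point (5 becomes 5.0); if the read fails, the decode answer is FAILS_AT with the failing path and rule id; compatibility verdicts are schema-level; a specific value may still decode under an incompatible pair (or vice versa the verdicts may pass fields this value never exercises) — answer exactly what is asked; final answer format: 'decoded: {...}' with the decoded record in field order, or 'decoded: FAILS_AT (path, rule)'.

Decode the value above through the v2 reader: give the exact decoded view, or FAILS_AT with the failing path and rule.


the writer's type comes first in each Ticket pair
decode (reader v2):
  meta.age := 0
  meta.label := "alpha"
  score := -2.5
  duration := 3
  read fails at zip under R2 (unknown field)
  => FAILS_AT (zip, R2)
checking off the Ticket differences that do not matter here:
  removed field primary from record Ticket (its key 9 joins the reserved list) -> schema-level compatibility only; this Ticket value's decode is unchanged
  field age in record Geo: optional changed to required -> schema-level compatibility only; this Ticket value's decode is unchanged

decoded: FAILS_AT (zip, R2)


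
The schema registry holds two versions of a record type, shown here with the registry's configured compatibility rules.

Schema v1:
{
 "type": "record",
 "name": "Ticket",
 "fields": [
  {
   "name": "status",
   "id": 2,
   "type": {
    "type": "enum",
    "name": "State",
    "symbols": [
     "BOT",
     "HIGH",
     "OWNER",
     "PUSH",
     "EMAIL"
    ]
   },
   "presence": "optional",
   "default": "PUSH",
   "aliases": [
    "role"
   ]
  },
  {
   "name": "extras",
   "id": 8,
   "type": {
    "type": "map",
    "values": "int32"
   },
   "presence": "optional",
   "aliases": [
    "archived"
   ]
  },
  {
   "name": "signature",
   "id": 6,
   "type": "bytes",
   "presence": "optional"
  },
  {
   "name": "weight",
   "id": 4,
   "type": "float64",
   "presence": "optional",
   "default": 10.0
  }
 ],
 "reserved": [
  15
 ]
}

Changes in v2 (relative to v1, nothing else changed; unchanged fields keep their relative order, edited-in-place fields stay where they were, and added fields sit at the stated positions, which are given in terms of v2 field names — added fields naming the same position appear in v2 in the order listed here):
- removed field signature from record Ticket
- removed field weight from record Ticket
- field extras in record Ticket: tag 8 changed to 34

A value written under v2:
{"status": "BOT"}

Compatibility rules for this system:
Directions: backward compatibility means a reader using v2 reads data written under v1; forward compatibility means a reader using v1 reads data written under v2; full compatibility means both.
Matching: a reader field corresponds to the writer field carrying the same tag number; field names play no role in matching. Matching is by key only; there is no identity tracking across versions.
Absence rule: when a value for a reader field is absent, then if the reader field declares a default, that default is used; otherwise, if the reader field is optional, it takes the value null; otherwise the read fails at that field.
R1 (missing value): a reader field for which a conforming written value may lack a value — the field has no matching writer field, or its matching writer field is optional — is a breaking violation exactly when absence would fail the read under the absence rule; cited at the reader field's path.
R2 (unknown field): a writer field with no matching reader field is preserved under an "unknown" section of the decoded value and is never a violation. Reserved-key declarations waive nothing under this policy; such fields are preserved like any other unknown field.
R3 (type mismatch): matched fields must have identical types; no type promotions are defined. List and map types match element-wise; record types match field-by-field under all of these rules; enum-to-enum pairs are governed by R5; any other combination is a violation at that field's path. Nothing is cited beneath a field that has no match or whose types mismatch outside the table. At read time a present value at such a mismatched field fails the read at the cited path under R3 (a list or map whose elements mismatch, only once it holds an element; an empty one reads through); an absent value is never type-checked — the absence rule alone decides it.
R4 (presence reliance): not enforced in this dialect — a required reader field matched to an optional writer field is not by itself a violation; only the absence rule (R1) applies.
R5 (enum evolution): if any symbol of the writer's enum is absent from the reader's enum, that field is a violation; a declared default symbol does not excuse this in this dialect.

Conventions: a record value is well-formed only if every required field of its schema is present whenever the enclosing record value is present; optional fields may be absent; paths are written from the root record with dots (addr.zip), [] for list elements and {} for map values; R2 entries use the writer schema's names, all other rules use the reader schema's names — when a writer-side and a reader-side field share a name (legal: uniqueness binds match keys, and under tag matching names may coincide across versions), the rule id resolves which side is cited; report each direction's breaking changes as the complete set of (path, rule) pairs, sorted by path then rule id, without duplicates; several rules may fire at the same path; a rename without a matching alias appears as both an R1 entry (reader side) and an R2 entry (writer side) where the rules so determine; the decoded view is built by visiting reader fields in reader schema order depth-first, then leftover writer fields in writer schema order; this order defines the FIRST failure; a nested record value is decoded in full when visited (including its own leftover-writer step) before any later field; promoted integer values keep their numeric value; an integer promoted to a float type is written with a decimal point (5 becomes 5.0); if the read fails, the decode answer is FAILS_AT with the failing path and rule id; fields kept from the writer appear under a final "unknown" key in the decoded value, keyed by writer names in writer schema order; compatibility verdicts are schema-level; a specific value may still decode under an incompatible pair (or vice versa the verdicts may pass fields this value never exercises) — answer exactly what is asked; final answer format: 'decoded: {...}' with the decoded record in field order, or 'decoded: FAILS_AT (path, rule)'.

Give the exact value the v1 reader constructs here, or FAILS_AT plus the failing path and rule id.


arrows below run writer -> reader for Ticket
decode (reader v1):
  status := "BOT"
  extras := null (not supplied -> null)
  signature := null (not supplied -> null)
  weight := 10.0 (no value, default fills)
  => decoded: {"status": "BOT", "extras": null, "signature": null, "weight": 10.0}
the other Ticket changes do not affect what is asked:
  removed field signature from record Ticket -> triggers nothing under the printed rules; the Ticket answer is the same either way
  removed field weight from record Ticket -> triggers nothing under the printed rules; the Ticket answer is the same either way
  field extras in record Ticket: tag 8 changed to 34 -> triggers nothing under the printed rules; the Ticket answer is the same either way

decoded: {"status": "BOT", "extras": null, "signature": null, "weight": 10.0}


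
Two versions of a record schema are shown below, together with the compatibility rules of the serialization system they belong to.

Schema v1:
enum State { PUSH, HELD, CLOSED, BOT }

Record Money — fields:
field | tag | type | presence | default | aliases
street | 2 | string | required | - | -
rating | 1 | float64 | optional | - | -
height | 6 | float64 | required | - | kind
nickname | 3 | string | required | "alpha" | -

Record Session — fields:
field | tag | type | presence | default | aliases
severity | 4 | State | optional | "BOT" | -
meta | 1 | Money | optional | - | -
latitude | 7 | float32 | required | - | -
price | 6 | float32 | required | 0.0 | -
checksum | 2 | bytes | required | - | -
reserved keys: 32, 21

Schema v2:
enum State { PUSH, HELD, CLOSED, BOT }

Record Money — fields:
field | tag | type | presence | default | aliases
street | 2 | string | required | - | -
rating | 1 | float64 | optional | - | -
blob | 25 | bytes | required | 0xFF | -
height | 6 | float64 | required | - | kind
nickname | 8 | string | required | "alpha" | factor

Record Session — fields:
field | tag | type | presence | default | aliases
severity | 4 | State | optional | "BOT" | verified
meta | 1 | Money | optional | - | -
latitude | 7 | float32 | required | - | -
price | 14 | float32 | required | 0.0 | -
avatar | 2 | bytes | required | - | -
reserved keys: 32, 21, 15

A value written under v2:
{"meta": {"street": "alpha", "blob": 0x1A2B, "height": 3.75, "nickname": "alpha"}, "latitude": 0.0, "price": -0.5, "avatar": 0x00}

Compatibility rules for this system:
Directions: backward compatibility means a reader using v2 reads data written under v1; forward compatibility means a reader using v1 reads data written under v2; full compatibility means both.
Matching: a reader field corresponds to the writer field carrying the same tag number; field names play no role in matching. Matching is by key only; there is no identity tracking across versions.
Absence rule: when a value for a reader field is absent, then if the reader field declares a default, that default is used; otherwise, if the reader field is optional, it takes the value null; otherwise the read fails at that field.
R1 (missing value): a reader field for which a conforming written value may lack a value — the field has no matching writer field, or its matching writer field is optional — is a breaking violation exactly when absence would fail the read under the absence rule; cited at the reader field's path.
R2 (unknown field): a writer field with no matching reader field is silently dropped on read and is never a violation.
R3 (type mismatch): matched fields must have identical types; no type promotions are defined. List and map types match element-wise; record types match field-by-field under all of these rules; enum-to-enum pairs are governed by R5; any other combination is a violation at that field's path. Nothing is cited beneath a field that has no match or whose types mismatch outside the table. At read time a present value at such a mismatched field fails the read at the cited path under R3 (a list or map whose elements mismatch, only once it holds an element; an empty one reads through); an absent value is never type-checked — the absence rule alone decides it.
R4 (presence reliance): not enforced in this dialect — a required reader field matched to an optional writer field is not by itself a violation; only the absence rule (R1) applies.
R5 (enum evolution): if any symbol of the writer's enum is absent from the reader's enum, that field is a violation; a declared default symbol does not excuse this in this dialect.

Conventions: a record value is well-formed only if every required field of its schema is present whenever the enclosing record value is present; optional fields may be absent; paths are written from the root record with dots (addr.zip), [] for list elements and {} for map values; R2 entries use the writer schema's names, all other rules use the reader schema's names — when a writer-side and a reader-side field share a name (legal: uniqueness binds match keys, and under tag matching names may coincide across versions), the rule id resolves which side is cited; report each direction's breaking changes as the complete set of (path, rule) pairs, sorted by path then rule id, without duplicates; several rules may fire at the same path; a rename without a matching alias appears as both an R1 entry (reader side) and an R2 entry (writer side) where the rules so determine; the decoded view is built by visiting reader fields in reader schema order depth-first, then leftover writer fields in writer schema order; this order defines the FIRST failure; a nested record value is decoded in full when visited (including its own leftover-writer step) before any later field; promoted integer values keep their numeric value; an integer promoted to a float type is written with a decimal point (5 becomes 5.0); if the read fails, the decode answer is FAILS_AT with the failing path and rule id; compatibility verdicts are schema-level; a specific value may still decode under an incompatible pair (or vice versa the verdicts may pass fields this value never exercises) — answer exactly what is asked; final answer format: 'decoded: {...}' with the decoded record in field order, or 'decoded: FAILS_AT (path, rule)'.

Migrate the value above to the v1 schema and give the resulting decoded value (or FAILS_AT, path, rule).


in Session below, arrows point writer -> reader
decode (reader v1):
  severity := "BOT" (missing; default applied)
  meta.street := "alpha"
  meta.rating := null (missing; optional => null)
  meta.height := 3.75
  meta.nickname := "alpha" (missing; default applied)
  writer meta.blob: no reader field; dropped
  writer meta.nickname: no reader field; dropped
  latitude := 0.0
  price := 0.0 (missing; default applied)
  checksum := 0x00 (from writer avatar)
  writer price: no reader field; dropped
  => decoded: {"severity": "BOT", "meta": {"street": "alpha", "rating": null, "height": 3.75, "nickname": "alpha"}, "latitude": 0.0, "price": 0.0, "checksum": 0x00}
remaining Session differences; none change what is asked:
  renamed field checksum to avatar in record Session -> inert under this dialect — no rule fires on Session and the result does not move
  added field blob to record Money: required bytes, tag 25, default 0xFF (in v2 it sits immediately before height) -> inert under this dialect — no rule fires on Session and the result does not move
  field nickname in record Money: tag 3 changed to 8 -> inert under this dialect — no rule fires on Session and the result does not move

decoded: {"severity": "BOT", "meta": {"street": "alpha", "rating": null, "height": 3.75, "nickname": "alpha"}, "latitude": 0.0, "price": 0.0, "checksum": 0x00}
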